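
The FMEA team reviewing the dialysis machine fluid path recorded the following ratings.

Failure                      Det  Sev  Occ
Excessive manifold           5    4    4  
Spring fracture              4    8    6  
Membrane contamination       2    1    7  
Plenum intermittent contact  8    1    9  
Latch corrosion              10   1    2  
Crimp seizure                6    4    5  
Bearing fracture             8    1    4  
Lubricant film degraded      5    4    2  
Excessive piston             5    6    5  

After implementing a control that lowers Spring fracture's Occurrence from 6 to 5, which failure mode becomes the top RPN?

RPN = Severity × Occurrence × Detection:
  Excessive manifold: 4 × 4 × 5 = 80
  Spring fracture: 8 × 6 × 4 = 192
  Membrane contamination: 1 × 7 × 2 = 14
  Plenum intermittent contact: 1 × 9 × 8 = 72
  Latch corrosion: 1 × 2 × 10 = 20
  Crimp seizure: 4 × 5 × 6 = 120
  Bearing fracture: 1 × 4 × 8 = 32
  Lubricant film degraded: 4 × 2 × 5 = 40
  Excessive piston: 6 × 5 × 5 = 150
After action: Spring fracture → 8 × 5 × 4 = 160.
Revised RPNs: Spring fracture=160, Excessive piston=150, Crimp seizure=120, Excessive manifold=80, Plenum intermittent contact=72, Lubricant film degraded=40, Bearing fracture=32, Latch corrosion=20, Membrane contamination=14.
Highest is now Spring fracture (160).

Spring fracture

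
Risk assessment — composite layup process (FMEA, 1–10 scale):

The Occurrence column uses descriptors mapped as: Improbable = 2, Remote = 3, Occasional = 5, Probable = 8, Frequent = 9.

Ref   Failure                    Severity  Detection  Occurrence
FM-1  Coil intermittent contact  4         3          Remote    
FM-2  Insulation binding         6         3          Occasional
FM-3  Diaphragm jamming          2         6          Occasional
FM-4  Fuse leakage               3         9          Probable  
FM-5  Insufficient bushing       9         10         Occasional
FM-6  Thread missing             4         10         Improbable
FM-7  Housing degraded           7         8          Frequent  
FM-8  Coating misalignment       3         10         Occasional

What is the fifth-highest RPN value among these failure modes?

90

RPN = Severity × Occurrence × Detection:
  FM-1: 4 × 3 × 3 = 36
  FM-2: 6 × 5 × 3 = 90
  FM-3: 2 × 5 × 6 = 60
  FM-4: 3 × 8 × 9 = 216
  FM-5: 9 × 5 × 10 = 450
  FM-6: 4 × 2 × 10 = 80
  FM-7: 7 × 9 × 8 = 504
  FM-8: 3 × 5 × 10 = 150
Sorted descending: 504, 450, 216, 150, 90, 80, 60, 36.
The fifth-highest RPN is 90 (FM-2).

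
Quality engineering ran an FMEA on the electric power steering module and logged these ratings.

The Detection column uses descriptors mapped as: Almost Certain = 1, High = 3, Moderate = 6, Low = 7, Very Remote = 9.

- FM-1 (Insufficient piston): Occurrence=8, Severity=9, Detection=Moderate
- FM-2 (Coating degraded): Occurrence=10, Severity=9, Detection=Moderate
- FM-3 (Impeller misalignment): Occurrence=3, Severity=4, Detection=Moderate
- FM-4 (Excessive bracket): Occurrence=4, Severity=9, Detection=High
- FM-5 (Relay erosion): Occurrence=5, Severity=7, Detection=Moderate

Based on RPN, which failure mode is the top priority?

RPN = Severity × Occurrence × Detection:
  FM-1: 9 × 8 × 6 = 432
  FM-2: 9 × 10 × 6 = 540
  FM-3: 4 × 3 × 6 = 72
  FM-4: 9 × 4 × 3 = 108
  FM-5: 7 × 5 × 6 = 210
Highest RPN is 540 → FM-2.

FM-2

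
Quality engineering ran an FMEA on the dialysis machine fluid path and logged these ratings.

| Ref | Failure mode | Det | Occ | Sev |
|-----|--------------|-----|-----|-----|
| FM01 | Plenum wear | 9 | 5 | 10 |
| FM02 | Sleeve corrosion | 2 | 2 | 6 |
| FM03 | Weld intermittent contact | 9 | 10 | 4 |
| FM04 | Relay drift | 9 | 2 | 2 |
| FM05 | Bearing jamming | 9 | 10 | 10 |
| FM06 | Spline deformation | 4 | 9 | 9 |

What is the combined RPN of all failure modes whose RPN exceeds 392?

1350

RPN = Severity × Occurrence × Detection:
  FM01: 10 × 5 × 9 = 450
  FM02: 6 × 2 × 2 = 24
  FM03: 4 × 10 × 9 = 360
  FM04: 2 × 2 × 9 = 36
  FM05: 10 × 10 × 9 = 900
  FM06: 9 × 9 × 4 = 324
RPN > 392: FM01 (450), FM05 (900).
Sum: 450 + 900 = 1350.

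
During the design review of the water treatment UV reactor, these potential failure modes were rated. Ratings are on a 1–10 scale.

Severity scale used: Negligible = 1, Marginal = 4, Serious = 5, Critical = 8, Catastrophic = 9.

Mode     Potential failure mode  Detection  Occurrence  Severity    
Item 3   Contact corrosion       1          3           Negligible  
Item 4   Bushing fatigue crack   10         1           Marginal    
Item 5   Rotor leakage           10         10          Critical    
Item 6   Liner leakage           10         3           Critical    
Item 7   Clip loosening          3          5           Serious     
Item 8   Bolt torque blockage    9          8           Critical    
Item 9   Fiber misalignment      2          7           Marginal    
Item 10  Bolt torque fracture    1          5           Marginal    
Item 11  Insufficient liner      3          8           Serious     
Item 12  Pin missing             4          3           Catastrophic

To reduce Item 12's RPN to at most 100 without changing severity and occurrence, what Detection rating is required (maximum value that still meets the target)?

Item 12: S=9, O=3, D=4 → current RPN = 108.
Fixed product = 27. Need 27 × D ≤ 100, so D ≤ 100/27 = 3.70.
Maximum integer Detection rating = 3 (gives RPN 81; D=4 would give 108 > 100).

3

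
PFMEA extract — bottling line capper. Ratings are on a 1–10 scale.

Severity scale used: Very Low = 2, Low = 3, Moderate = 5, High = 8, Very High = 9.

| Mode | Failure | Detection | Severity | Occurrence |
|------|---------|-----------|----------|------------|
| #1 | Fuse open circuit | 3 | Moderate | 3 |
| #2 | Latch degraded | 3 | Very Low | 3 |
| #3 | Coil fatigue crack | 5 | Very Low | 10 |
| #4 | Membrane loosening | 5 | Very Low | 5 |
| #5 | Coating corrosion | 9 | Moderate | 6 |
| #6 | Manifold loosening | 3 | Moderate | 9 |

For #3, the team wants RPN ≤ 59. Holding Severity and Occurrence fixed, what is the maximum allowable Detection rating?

2

#3: S=2, O=10, D=5 → current RPN = 100.
Fixed product = 20. Need 20 × D ≤ 59, so D ≤ 59/20 = 2.95.
Maximum integer Detection rating = 2 (gives RPN 40; D=3 would give 60 > 59).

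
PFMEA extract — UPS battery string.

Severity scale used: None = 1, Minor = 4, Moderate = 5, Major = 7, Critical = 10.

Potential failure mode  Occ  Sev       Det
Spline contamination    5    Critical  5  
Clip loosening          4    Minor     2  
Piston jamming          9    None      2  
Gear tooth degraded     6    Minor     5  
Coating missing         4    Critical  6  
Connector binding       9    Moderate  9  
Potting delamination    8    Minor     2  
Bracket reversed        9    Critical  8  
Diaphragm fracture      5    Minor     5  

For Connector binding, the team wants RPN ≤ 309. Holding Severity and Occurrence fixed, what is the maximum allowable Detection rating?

Connector binding: S=5, O=9, D=9 → current RPN = 405.
Fixed product = 45. Need 45 × D ≤ 309, so D ≤ 309/45 = 6.87.
Maximum integer Detection rating = 6 (gives RPN 270; D=7 would give 315 > 309).

6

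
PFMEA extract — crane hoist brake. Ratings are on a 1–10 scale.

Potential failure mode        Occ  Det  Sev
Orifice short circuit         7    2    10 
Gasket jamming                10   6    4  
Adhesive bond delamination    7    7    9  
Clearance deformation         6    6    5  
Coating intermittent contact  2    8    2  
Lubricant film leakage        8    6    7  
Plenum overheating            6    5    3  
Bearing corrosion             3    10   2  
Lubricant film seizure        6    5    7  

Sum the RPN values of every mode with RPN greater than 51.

RPN = Severity × Occurrence × Detection:
  Orifice short circuit: 10 × 7 × 2 = 140
  Gasket jamming: 4 × 10 × 6 = 240
  Adhesive bond delamination: 9 × 7 × 7 = 441
  Clearance deformation: 5 × 6 × 6 = 180
  Coating intermittent contact: 2 × 2 × 8 = 32
  Lubricant film leakage: 7 × 8 × 6 = 336
  Plenum overheating: 3 × 6 × 5 = 90
  Bearing corrosion: 2 × 3 × 10 = 60
  Lubricant film seizure: 7 × 6 × 5 = 210
RPN > 51: Orifice short circuit (140), Gasket jamming (240), Adhesive bond delamination (441), Clearance deformation (180), Lubricant film leakage (336), Plenum overheating (90), Bearing corrosion (60), Lubricant film seizure (210).
Sum: 140 + 240 + 441 + 180 + 336 + 90 + 60 + 210 = 1697.

1697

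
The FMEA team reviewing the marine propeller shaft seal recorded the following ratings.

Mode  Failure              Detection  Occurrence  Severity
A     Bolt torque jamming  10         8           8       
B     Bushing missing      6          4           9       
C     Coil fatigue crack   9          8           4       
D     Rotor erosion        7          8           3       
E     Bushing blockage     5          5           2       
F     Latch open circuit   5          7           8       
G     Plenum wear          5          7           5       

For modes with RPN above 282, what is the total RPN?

RPN = Severity × Occurrence × Detection:
  A: 8 × 8 × 10 = 640
  B: 9 × 4 × 6 = 216
  C: 4 × 8 × 9 = 288
  D: 3 × 8 × 7 = 168
  E: 2 × 5 × 5 = 50
  F: 8 × 7 × 5 = 280
  G: 5 × 7 × 5 = 175
RPN > 282: A (640), C (288).
Sum: 640 + 288 = 928.

928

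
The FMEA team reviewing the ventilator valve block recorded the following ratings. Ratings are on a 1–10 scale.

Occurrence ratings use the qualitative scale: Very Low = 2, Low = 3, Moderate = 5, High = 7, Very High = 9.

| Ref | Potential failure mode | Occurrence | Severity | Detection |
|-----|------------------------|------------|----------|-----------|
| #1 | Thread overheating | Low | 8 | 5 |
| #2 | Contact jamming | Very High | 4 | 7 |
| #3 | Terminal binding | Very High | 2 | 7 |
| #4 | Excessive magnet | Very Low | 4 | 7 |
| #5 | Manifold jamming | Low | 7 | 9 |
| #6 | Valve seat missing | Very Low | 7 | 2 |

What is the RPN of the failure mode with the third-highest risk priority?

126

RPN = Severity × Occurrence × Detection:
  #1: 8 × 3 × 5 = 120
  #2: 4 × 9 × 7 = 252
  #3: 2 × 9 × 7 = 126
  #4: 4 × 2 × 7 = 56
  #5: 7 × 3 × 9 = 189
  #6: 7 × 2 × 2 = 28
Sorted descending: 252, 189, 126, 120, 56, 28.
The third-highest RPN is 126 (#3).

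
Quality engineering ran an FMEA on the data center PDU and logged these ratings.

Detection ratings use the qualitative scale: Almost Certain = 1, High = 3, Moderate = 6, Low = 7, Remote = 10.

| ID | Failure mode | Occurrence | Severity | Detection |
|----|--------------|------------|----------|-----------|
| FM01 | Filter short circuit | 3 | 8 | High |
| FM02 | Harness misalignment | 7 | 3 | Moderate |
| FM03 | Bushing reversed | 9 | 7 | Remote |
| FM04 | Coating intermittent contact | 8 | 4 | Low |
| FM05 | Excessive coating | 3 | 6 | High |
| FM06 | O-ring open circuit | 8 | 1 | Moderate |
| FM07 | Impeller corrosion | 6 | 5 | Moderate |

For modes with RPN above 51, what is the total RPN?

RPN = Severity × Occurrence × Detection:
  FM01: 8 × 3 × 3 = 72
  FM02: 3 × 7 × 6 = 126
  FM03: 7 × 9 × 10 = 630
  FM04: 4 × 8 × 7 = 224
  FM05: 6 × 3 × 3 = 54
  FM06: 1 × 8 × 6 = 48
  FM07: 5 × 6 × 6 = 180
RPN > 51: FM01 (72), FM02 (126), FM03 (630), FM04 (224), FM05 (54), FM07 (180).
Sum: 72 + 126 + 630 + 224 + 54 + 180 = 1286.

1286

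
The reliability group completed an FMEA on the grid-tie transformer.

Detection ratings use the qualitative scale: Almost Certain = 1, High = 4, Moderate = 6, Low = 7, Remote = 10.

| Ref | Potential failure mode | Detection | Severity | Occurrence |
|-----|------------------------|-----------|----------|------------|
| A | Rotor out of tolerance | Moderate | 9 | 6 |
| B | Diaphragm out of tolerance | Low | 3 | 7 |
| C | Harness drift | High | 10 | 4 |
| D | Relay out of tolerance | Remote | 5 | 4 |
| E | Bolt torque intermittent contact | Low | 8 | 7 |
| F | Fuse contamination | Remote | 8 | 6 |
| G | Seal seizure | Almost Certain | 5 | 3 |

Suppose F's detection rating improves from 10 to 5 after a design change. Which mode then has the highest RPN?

E

RPN = Severity × Occurrence × Detection:
  A: 9 × 6 × 6 = 324
  B: 3 × 7 × 7 = 147
  C: 10 × 4 × 4 = 160
  D: 5 × 4 × 10 = 200
  E: 8 × 7 × 7 = 392
  F: 8 × 6 × 10 = 480
  G: 5 × 3 × 1 = 15
After action: F → 8 × 6 × 5 = 240.
Revised RPNs: E=392, A=324, F=240, D=200, C=160, B=147, G=15.
Highest is now E (392).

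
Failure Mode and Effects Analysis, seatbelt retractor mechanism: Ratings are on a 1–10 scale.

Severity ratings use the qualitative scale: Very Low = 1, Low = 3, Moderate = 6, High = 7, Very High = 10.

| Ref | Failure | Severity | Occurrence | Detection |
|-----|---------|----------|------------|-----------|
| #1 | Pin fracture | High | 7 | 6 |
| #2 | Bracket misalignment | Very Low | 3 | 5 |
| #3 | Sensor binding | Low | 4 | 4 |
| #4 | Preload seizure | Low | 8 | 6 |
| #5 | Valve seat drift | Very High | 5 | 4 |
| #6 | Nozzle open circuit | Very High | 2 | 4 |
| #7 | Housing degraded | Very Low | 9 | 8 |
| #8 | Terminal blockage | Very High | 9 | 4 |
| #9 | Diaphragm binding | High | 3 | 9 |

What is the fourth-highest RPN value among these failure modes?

189

RPN = Severity × Occurrence × Detection:
  #1: 7 × 7 × 6 = 294
  #2: 1 × 3 × 5 = 15
  #3: 3 × 4 × 4 = 48
  #4: 3 × 8 × 6 = 144
  #5: 10 × 5 × 4 = 200
  #6: 10 × 2 × 4 = 80
  #7: 1 × 9 × 8 = 72
  #8: 10 × 9 × 4 = 360
  #9: 7 × 3 × 9 = 189
Sorted descending: 360, 294, 200, 189, 144, 80, 72, 48, 15.
The fourth-highest RPN is 189 (#9).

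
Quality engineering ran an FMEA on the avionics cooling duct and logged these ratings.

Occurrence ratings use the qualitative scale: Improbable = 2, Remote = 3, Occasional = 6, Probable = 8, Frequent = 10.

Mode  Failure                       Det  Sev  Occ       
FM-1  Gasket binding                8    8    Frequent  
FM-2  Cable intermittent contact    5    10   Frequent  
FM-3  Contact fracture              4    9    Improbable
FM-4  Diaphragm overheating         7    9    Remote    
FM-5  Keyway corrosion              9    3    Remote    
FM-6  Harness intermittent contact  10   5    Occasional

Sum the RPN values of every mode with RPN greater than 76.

1710

RPN = Severity × Occurrence × Detection:
  FM-1: 8 × 10 × 8 = 640
  FM-2: 10 × 10 × 5 = 500
  FM-3: 9 × 2 × 4 = 72
  FM-4: 9 × 3 × 7 = 189
  FM-5: 3 × 3 × 9 = 81
  FM-6: 5 × 6 × 10 = 300
RPN > 76: FM-1 (640), FM-2 (500), FM-4 (189), FM-5 (81), FM-6 (300).
Sum: 640 + 500 + 189 + 81 + 300 = 1710.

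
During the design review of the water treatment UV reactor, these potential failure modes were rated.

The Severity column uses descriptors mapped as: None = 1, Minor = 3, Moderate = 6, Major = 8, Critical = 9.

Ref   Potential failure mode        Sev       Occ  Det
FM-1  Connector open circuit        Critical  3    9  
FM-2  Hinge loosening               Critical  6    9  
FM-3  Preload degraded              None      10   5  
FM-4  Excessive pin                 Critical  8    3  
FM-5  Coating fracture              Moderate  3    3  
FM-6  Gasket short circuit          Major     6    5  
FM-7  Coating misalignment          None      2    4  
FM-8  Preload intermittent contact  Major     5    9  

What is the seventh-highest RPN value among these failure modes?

RPN = Severity × Occurrence × Detection:
  FM-1: 9 × 3 × 9 = 243
  FM-2: 9 × 6 × 9 = 486
  FM-3: 1 × 10 × 5 = 50
  FM-4: 9 × 8 × 3 = 216
  FM-5: 6 × 3 × 3 = 54
  FM-6: 8 × 6 × 5 = 240
  FM-7: 1 × 2 × 4 = 8
  FM-8: 8 × 5 × 9 = 360
Sorted descending: 486, 360, 243, 240, 216, 54, 50, 8.
The seventh-highest RPN is 50 (FM-3).

50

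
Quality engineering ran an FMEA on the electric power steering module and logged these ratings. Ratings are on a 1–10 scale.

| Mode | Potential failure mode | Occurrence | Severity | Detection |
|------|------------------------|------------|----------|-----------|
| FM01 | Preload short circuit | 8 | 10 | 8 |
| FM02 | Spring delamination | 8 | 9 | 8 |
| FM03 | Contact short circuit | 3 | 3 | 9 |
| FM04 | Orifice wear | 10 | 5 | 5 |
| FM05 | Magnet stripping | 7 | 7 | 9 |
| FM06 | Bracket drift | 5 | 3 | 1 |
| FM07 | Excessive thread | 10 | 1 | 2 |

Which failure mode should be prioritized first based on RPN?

RPN = Severity × Occurrence × Detection:
  FM01: 10 × 8 × 8 = 640
  FM02: 9 × 8 × 8 = 576
  FM03: 3 × 3 × 9 = 81
  FM04: 5 × 10 × 5 = 250
  FM05: 7 × 7 × 9 = 441
  FM06: 3 × 5 × 1 = 15
  FM07: 1 × 10 × 2 = 20
Highest RPN is 640 → FM01.

FM01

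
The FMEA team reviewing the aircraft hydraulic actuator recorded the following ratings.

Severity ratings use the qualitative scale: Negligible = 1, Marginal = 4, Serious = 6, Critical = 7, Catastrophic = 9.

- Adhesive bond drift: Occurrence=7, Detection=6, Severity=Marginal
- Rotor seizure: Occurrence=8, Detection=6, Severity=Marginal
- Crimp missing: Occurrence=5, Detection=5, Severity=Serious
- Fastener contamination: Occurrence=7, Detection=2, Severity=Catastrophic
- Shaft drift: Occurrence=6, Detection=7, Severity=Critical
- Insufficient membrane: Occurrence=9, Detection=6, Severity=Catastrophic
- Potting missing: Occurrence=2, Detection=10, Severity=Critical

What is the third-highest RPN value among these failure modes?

RPN = Severity × Occurrence × Detection:
  Adhesive bond drift: 4 × 7 × 6 = 168
  Rotor seizure: 4 × 8 × 6 = 192
  Crimp missing: 6 × 5 × 5 = 150
  Fastener contamination: 9 × 7 × 2 = 126
  Shaft drift: 7 × 6 × 7 = 294
  Insufficient membrane: 9 × 9 × 6 = 486
  Potting missing: 7 × 2 × 10 = 140
Sorted descending: 486, 294, 192, 168, 150, 140, 126.
The third-highest RPN is 192 (Rotor seizure).

192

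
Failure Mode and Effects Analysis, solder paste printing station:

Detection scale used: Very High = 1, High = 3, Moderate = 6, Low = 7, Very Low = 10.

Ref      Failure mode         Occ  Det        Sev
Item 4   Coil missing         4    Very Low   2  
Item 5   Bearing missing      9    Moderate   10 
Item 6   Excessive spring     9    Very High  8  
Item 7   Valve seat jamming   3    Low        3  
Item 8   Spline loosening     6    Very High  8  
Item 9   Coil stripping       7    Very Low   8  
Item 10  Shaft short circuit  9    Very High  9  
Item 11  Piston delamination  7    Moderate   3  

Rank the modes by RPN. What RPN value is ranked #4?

RPN = Severity × Occurrence × Detection:
  Item 4: 2 × 4 × 10 = 80
  Item 5: 10 × 9 × 6 = 540
  Item 6: 8 × 9 × 1 = 72
  Item 7: 3 × 3 × 7 = 63
  Item 8: 8 × 6 × 1 = 48
  Item 9: 8 × 7 × 10 = 560
  Item 10: 9 × 9 × 1 = 81
  Item 11: 3 × 7 × 6 = 126
Sorted descending: 560, 540, 126, 81, 80, 72, 63, 48.
The fourth-highest RPN is 81 (Item 10).

81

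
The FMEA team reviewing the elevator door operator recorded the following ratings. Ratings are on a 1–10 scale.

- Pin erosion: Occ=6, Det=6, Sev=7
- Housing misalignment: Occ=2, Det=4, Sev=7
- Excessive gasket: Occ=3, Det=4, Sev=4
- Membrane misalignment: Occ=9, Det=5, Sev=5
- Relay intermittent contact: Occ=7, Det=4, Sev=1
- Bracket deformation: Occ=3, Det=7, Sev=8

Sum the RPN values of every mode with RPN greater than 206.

477

RPN = Severity × Occurrence × Detection:
  Pin erosion: 7 × 6 × 6 = 252
  Housing misalignment: 7 × 2 × 4 = 56
  Excessive gasket: 4 × 3 × 4 = 48
  Membrane misalignment: 5 × 9 × 5 = 225
  Relay intermittent contact: 1 × 7 × 4 = 28
  Bracket deformation: 8 × 3 × 7 = 168
RPN > 206: Pin erosion (252), Membrane misalignment (225).
Sum: 252 + 225 = 477.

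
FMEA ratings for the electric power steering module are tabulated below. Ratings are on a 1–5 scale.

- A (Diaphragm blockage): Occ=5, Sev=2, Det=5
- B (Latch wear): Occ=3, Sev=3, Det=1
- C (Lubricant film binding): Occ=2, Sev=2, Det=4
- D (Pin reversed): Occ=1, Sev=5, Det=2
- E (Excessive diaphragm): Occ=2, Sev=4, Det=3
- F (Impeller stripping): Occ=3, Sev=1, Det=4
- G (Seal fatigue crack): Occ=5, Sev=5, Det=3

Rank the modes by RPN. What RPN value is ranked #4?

16

RPN = Severity × Occurrence × Detection:
  A: 2 × 5 × 5 = 50
  B: 3 × 3 × 1 = 9
  C: 2 × 2 × 4 = 16
  D: 5 × 1 × 2 = 10
  E: 4 × 2 × 3 = 24
  F: 1 × 3 × 4 = 12
  G: 5 × 5 × 3 = 75
Sorted descending: 75, 50, 24, 16, 12, 10, 9.
The fourth-highest RPN is 16 (C).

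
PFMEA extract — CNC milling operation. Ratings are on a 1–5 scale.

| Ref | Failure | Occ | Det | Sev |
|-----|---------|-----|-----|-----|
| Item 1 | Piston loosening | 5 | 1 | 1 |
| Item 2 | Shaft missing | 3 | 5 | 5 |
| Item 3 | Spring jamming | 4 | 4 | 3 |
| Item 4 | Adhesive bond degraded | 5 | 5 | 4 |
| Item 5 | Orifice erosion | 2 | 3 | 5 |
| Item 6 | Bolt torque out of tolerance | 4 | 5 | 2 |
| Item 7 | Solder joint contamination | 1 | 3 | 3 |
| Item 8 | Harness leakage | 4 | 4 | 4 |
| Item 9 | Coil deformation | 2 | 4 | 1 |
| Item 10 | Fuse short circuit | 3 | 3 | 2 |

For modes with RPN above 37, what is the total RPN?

RPN = Severity × Occurrence × Detection:
  Item 1: 1 × 5 × 1 = 5
  Item 2: 5 × 3 × 5 = 75
  Item 3: 3 × 4 × 4 = 48
  Item 4: 4 × 5 × 5 = 100
  Item 5: 5 × 2 × 3 = 30
  Item 6: 2 × 4 × 5 = 40
  Item 7: 3 × 1 × 3 = 9
  Item 8: 4 × 4 × 4 = 64
  Item 9: 1 × 2 × 4 = 8
  Item 10: 2 × 3 × 3 = 18
RPN > 37: Item 2 (75), Item 3 (48), Item 4 (100), Item 6 (40), Item 8 (64).
Sum: 75 + 48 + 100 + 40 + 64 = 327.

327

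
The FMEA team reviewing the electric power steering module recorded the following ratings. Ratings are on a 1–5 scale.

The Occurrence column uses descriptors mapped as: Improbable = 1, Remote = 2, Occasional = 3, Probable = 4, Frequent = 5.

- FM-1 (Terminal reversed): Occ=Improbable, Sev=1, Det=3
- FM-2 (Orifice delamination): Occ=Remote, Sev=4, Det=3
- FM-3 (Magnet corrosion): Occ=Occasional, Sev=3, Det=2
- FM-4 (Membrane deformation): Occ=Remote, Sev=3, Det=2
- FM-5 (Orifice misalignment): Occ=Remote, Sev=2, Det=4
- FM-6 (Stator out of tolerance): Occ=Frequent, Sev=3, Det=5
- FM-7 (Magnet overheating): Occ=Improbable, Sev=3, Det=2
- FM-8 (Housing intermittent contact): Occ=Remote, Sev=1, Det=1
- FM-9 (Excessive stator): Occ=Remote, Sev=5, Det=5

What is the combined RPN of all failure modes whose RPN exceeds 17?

167

RPN = Severity × Occurrence × Detection:
  FM-1: 1 × 1 × 3 = 3
  FM-2: 4 × 2 × 3 = 24
  FM-3: 3 × 3 × 2 = 18
  FM-4: 3 × 2 × 2 = 12
  FM-5: 2 × 2 × 4 = 16
  FM-6: 3 × 5 × 5 = 75
  FM-7: 3 × 1 × 2 = 6
  FM-8: 1 × 2 × 1 = 2
  FM-9: 5 × 2 × 5 = 50
RPN > 17: FM-2 (24), FM-3 (18), FM-6 (75), FM-9 (50).
Sum: 24 + 18 + 75 + 50 = 167.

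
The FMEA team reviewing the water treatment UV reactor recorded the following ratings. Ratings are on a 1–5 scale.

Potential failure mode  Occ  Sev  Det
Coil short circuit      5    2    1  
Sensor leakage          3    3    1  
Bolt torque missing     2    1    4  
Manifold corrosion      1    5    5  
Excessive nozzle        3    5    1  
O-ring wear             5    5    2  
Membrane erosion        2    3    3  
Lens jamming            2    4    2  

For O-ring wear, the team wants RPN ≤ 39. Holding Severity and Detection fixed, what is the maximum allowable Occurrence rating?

O-ring wear: S=5, O=5, D=2 → current RPN = 50.
Fixed product = 10. Need 10 × O ≤ 39, so O ≤ 39/10 = 3.90.
Maximum integer Occurrence rating = 3 (gives RPN 30; O=4 would give 40 > 39).

3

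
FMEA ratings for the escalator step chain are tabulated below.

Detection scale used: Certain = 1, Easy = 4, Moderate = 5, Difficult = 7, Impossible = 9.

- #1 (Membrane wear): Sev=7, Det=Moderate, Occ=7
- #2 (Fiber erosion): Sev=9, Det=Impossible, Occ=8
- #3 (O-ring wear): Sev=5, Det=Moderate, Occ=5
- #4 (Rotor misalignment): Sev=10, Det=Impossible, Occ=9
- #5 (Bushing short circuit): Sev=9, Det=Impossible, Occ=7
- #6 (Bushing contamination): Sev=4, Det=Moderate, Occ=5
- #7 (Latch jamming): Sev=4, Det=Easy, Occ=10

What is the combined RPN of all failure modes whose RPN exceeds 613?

1458

RPN = Severity × Occurrence × Detection:
  #1: 7 × 7 × 5 = 245
  #2: 9 × 8 × 9 = 648
  #3: 5 × 5 × 5 = 125
  #4: 10 × 9 × 9 = 810
  #5: 9 × 7 × 9 = 567
  #6: 4 × 5 × 5 = 100
  #7: 4 × 10 × 4 = 160
RPN > 613: #2 (648), #4 (810).
Sum: 648 + 810 = 1458.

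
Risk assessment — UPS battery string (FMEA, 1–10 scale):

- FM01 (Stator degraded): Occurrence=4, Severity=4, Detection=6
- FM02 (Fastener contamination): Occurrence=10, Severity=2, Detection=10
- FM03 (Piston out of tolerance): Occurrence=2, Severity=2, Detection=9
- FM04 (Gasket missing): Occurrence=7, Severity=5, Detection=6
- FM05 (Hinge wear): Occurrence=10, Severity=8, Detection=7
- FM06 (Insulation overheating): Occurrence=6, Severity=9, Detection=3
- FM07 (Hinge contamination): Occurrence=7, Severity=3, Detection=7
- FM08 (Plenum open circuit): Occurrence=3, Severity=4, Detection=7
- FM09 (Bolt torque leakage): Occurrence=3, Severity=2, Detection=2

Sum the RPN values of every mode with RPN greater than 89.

1375

RPN = Severity × Occurrence × Detection:
  FM01: 4 × 4 × 6 = 96
  FM02: 2 × 10 × 10 = 200
  FM03: 2 × 2 × 9 = 36
  FM04: 5 × 7 × 6 = 210
  FM05: 8 × 10 × 7 = 560
  FM06: 9 × 6 × 3 = 162
  FM07: 3 × 7 × 7 = 147
  FM08: 4 × 3 × 7 = 84
  FM09: 2 × 3 × 2 = 12
RPN > 89: FM01 (96), FM02 (200), FM04 (210), FM05 (560), FM06 (162), FM07 (147).
Sum: 96 + 200 + 210 + 560 + 162 + 147 = 1375.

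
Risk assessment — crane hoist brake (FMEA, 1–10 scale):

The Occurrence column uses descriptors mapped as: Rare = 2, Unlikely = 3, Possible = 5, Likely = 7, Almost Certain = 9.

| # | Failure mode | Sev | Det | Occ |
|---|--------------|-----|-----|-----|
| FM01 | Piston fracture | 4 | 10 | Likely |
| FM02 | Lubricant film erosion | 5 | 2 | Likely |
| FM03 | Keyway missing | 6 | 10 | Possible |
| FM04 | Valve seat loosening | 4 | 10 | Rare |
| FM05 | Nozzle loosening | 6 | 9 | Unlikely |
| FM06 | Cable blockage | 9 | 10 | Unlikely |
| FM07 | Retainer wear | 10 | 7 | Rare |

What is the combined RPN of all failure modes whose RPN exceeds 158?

1012

RPN = Severity × Occurrence × Detection:
  FM01: 4 × 7 × 10 = 280
  FM02: 5 × 7 × 2 = 70
  FM03: 6 × 5 × 10 = 300
  FM04: 4 × 2 × 10 = 80
  FM05: 6 × 3 × 9 = 162
  FM06: 9 × 3 × 10 = 270
  FM07: 10 × 2 × 7 = 140
RPN > 158: FM01 (280), FM03 (300), FM05 (162), FM06 (270).
Sum: 280 + 300 + 162 + 270 = 1012.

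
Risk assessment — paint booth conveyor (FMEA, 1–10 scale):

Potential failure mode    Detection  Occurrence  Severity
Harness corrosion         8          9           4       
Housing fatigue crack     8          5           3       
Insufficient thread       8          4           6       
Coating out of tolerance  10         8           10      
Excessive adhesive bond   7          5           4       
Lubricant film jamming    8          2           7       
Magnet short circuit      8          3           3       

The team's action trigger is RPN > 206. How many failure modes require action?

RPN = Severity × Occurrence × Detection:
  Harness corrosion: 4 × 9 × 8 = 288
  Housing fatigue crack: 3 × 5 × 8 = 120
  Insufficient thread: 6 × 4 × 8 = 192
  Coating out of tolerance: 10 × 8 × 10 = 800
  Excessive adhesive bond: 4 × 5 × 7 = 140
  Lubricant film jamming: 7 × 2 × 8 = 112
  Magnet short circuit: 3 × 3 × 8 = 72
Modes with RPN > 206: Harness corrosion (288), Coating out of tolerance (800) → 2.

2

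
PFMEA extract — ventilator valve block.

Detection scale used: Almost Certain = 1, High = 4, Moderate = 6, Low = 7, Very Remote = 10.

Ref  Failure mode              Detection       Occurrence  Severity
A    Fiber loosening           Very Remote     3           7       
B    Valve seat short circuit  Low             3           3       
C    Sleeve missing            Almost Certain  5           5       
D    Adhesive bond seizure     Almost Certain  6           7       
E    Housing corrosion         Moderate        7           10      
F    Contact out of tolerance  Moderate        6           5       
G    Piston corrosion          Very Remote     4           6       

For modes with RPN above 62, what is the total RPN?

1113

RPN = Severity × Occurrence × Detection:
  A: 7 × 3 × 10 = 210
  B: 3 × 3 × 7 = 63
  C: 5 × 5 × 1 = 25
  D: 7 × 6 × 1 = 42
  E: 10 × 7 × 6 = 420
  F: 5 × 6 × 6 = 180
  G: 6 × 4 × 10 = 240
RPN > 62: A (210), B (63), E (420), F (180), G (240).
Sum: 210 + 63 + 420 + 180 + 240 = 1113.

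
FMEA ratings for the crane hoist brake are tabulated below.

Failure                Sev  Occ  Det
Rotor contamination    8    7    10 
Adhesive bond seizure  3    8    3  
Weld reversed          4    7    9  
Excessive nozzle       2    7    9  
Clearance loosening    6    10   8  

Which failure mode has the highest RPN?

Rotor contamination

RPN = Severity × Occurrence × Detection:
  Rotor contamination: 8 × 7 × 10 = 560
  Adhesive bond seizure: 3 × 8 × 3 = 72
  Weld reversed: 4 × 7 × 9 = 252
  Excessive nozzle: 2 × 7 × 9 = 126
  Clearance loosening: 6 × 10 × 8 = 480
Highest RPN is 560 → Rotor contamination.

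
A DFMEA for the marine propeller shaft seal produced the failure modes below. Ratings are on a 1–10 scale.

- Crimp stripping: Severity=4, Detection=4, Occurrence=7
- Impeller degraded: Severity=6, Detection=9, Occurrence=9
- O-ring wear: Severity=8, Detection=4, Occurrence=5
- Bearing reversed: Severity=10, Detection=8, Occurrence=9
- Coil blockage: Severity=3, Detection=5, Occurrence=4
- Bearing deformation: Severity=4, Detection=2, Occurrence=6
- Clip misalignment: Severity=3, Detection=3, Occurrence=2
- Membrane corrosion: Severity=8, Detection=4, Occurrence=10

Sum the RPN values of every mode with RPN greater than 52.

RPN = Severity × Occurrence × Detection:
  Crimp stripping: 4 × 7 × 4 = 112
  Impeller degraded: 6 × 9 × 9 = 486
  O-ring wear: 8 × 5 × 4 = 160
  Bearing reversed: 10 × 9 × 8 = 720
  Coil blockage: 3 × 4 × 5 = 60
  Bearing deformation: 4 × 6 × 2 = 48
  Clip misalignment: 3 × 2 × 3 = 18
  Membrane corrosion: 8 × 10 × 4 = 320
RPN > 52: Crimp stripping (112), Impeller degraded (486), O-ring wear (160), Bearing reversed (720), Coil blockage (60), Membrane corrosion (320).
Sum: 112 + 486 + 160 + 720 + 60 + 320 = 1858.

1858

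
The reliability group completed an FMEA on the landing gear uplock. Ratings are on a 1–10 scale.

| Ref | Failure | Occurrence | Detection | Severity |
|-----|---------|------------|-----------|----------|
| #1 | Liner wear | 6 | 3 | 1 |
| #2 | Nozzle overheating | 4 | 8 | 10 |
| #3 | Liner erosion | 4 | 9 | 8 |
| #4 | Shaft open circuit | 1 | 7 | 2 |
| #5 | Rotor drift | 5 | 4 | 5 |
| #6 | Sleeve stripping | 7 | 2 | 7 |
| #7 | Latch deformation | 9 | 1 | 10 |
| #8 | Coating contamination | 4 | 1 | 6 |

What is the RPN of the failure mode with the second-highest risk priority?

288

RPN = Severity × Occurrence × Detection:
  #1: 1 × 6 × 3 = 18
  #2: 10 × 4 × 8 = 320
  #3: 8 × 4 × 9 = 288
  #4: 2 × 1 × 7 = 14
  #5: 5 × 5 × 4 = 100
  #6: 7 × 7 × 2 = 98
  #7: 10 × 9 × 1 = 90
  #8: 6 × 4 × 1 = 24
Sorted descending: 320, 288, 100, 98, 90, 24, 18, 14.
The second-highest RPN is 288 (#3).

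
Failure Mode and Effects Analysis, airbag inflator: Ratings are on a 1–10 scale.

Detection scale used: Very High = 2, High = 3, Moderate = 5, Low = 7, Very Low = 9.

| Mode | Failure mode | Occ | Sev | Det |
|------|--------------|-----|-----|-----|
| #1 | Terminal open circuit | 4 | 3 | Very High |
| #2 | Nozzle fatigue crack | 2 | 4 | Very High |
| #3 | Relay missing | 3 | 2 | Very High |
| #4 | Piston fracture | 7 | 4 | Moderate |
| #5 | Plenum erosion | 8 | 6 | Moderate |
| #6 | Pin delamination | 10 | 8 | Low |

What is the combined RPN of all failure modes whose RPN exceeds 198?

RPN = Severity × Occurrence × Detection:
  #1: 3 × 4 × 2 = 24
  #2: 4 × 2 × 2 = 16
  #3: 2 × 3 × 2 = 12
  #4: 4 × 7 × 5 = 140
  #5: 6 × 8 × 5 = 240
  #6: 8 × 10 × 7 = 560
RPN > 198: #5 (240), #6 (560).
Sum: 240 + 560 = 800.

800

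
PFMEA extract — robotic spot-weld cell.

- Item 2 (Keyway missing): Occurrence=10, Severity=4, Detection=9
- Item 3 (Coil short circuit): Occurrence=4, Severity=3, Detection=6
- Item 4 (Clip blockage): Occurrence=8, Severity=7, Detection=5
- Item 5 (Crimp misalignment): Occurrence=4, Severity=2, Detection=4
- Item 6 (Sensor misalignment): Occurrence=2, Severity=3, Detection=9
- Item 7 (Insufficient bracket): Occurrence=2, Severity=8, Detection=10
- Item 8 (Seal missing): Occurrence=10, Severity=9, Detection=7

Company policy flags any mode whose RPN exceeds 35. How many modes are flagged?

RPN = Severity × Occurrence × Detection:
  Item 2: 4 × 10 × 9 = 360
  Item 3: 3 × 4 × 6 = 72
  Item 4: 7 × 8 × 5 = 280
  Item 5: 2 × 4 × 4 = 32
  Item 6: 3 × 2 × 9 = 54
  Item 7: 8 × 2 × 10 = 160
  Item 8: 9 × 10 × 7 = 630
Modes with RPN > 35: Item 2 (360), Item 3 (72), Item 4 (280), Item 6 (54), Item 7 (160), Item 8 (630) → 6.

6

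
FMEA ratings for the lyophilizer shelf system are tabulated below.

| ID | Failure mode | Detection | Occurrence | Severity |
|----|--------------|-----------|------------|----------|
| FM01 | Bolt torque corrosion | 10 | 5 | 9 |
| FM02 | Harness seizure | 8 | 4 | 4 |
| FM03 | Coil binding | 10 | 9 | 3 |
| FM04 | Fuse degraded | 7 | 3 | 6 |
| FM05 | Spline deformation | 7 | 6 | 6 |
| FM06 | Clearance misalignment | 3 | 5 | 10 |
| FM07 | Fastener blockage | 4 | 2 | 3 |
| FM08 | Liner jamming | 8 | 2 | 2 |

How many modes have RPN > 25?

7

RPN = Severity × Occurrence × Detection:
  FM01: 9 × 5 × 10 = 450
  FM02: 4 × 4 × 8 = 128
  FM03: 3 × 9 × 10 = 270
  FM04: 6 × 3 × 7 = 126
  FM05: 6 × 6 × 7 = 252
  FM06: 10 × 5 × 3 = 150
  FM07: 3 × 2 × 4 = 24
  FM08: 2 × 2 × 8 = 32
Modes with RPN > 25: FM01 (450), FM02 (128), FM03 (270), FM04 (126), FM05 (252), FM06 (150), FM08 (32) → 7.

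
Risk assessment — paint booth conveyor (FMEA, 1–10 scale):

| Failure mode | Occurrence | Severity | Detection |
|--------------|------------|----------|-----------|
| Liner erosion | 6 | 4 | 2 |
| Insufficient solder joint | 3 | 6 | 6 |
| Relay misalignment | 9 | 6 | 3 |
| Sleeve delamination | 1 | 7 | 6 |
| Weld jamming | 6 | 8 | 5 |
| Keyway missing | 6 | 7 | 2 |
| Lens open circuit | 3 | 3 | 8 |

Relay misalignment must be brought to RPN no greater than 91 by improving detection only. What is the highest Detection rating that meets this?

Relay misalignment: S=6, O=9, D=3 → current RPN = 162.
Fixed product = 54. Need 54 × D ≤ 91, so D ≤ 91/54 = 1.69.
Maximum integer Detection rating = 1 (gives RPN 54; D=2 would give 108 > 91).

1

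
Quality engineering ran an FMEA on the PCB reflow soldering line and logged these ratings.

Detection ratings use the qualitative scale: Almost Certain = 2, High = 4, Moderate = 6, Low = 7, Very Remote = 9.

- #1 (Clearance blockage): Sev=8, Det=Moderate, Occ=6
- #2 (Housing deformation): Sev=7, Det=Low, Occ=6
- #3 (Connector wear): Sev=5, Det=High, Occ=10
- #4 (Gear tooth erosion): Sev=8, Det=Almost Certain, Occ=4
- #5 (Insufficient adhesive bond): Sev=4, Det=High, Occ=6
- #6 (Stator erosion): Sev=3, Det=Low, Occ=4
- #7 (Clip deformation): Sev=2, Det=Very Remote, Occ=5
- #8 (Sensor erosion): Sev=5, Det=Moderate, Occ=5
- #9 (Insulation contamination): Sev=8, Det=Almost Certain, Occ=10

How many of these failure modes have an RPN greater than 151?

RPN = Severity × Occurrence × Detection:
  #1: 8 × 6 × 6 = 288
  #2: 7 × 6 × 7 = 294
  #3: 5 × 10 × 4 = 200
  #4: 8 × 4 × 2 = 64
  #5: 4 × 6 × 4 = 96
  #6: 3 × 4 × 7 = 84
  #7: 2 × 5 × 9 = 90
  #8: 5 × 5 × 6 = 150
  #9: 8 × 10 × 2 = 160
Modes with RPN > 151: #1 (288), #2 (294), #3 (200), #9 (160) → 4.

4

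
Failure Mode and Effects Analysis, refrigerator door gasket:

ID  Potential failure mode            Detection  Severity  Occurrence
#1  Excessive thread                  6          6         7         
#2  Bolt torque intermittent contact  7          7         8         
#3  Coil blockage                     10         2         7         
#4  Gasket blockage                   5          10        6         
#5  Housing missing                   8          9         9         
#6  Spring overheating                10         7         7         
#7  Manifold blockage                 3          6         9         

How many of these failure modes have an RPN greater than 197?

5

RPN = Severity × Occurrence × Detection:
  #1: 6 × 7 × 6 = 252
  #2: 7 × 8 × 7 = 392
  #3: 2 × 7 × 10 = 140
  #4: 10 × 6 × 5 = 300
  #5: 9 × 9 × 8 = 648
  #6: 7 × 7 × 10 = 490
  #7: 6 × 9 × 3 = 162
Modes with RPN > 197: #1 (252), #2 (392), #4 (300), #5 (648), #6 (490) → 5.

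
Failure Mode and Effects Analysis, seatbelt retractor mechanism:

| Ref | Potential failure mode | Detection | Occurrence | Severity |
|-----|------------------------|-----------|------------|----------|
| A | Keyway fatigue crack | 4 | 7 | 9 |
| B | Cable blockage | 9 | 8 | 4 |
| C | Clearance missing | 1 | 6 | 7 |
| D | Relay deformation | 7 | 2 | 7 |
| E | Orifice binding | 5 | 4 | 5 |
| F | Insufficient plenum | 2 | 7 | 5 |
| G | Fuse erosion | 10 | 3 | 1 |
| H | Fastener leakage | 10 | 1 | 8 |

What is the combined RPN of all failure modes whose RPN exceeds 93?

738

RPN = Severity × Occurrence × Detection:
  A: 9 × 7 × 4 = 252
  B: 4 × 8 × 9 = 288
  C: 7 × 6 × 1 = 42
  D: 7 × 2 × 7 = 98
  E: 5 × 4 × 5 = 100
  F: 5 × 7 × 2 = 70
  G: 1 × 3 × 10 = 30
  H: 8 × 1 × 10 = 80
RPN > 93: A (252), B (288), D (98), E (100).
Sum: 252 + 288 + 98 + 100 = 738.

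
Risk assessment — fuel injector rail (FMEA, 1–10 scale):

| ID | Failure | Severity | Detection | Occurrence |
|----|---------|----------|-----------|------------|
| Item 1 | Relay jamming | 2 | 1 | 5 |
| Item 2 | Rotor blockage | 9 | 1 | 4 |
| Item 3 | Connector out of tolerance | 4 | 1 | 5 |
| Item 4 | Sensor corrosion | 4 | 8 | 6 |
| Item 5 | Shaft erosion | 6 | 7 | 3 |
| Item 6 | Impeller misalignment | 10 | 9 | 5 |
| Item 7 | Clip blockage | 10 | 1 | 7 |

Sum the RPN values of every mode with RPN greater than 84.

768

RPN = Severity × Occurrence × Detection:
  Item 1: 2 × 5 × 1 = 10
  Item 2: 9 × 4 × 1 = 36
  Item 3: 4 × 5 × 1 = 20
  Item 4: 4 × 6 × 8 = 192
  Item 5: 6 × 3 × 7 = 126
  Item 6: 10 × 5 × 9 = 450
  Item 7: 10 × 7 × 1 = 70
RPN > 84: Item 4 (192), Item 5 (126), Item 6 (450).
Sum: 192 + 126 + 450 = 768.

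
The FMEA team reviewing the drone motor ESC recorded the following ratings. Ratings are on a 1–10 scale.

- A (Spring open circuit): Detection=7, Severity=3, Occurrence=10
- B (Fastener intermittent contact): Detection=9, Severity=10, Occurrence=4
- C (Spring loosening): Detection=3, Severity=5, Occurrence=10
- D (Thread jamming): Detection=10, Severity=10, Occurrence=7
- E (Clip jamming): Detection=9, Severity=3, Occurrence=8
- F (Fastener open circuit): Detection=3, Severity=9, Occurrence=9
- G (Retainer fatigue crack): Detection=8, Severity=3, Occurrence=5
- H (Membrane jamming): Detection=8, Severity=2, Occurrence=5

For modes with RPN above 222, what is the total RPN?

1303

RPN = Severity × Occurrence × Detection:
  A: 3 × 10 × 7 = 210
  B: 10 × 4 × 9 = 360
  C: 5 × 10 × 3 = 150
  D: 10 × 7 × 10 = 700
  E: 3 × 8 × 9 = 216
  F: 9 × 9 × 3 = 243
  G: 3 × 5 × 8 = 120
  H: 2 × 5 × 8 = 80
RPN > 222: B (360), D (700), F (243).
Sum: 360 + 700 + 243 = 1303.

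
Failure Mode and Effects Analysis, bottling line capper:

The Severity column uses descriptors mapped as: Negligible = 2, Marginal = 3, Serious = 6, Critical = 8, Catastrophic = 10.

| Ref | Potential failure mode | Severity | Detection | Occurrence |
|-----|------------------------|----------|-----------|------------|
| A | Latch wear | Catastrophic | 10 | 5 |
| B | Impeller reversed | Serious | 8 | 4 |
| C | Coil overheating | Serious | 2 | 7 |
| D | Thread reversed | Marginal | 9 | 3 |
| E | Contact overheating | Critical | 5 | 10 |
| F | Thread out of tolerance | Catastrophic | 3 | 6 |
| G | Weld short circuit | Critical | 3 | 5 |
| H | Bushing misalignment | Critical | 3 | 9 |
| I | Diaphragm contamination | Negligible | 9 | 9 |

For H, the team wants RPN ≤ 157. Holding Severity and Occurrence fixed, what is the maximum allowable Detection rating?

2

H: S=8, O=9, D=3 → current RPN = 216.
Fixed product = 72. Need 72 × D ≤ 157, so D ≤ 157/72 = 2.18.
Maximum integer Detection rating = 2 (gives RPN 144; D=3 would give 216 > 157).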